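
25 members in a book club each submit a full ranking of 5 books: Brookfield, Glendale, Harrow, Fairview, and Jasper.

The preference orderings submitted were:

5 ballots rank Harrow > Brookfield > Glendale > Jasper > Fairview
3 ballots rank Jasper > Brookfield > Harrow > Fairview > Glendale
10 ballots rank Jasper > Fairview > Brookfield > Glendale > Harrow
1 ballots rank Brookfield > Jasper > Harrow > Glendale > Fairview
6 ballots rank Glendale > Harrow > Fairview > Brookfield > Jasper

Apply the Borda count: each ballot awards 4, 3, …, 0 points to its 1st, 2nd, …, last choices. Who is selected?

Jasper

Borda scores:
  Brookfield: 5·3 + 3·3 + 10·2 + 4 + 6·1 = 54
  Glendale: 5·2 + 3·0 + 10·1 + 1 + 6·4 = 45
  Harrow: 5·4 + 3·2 + 10·0 + 2 + 6·3 = 46
  Fairview: 5·0 + 3·1 + 10·3 + 0 + 6·2 = 45
  Jasper: 5·1 + 3·4 + 10·4 + 3 + 6·0 = 60
Jasper has the highest total.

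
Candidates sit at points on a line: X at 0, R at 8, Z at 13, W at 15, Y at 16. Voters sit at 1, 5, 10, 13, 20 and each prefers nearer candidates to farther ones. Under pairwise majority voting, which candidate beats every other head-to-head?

R

With single-peaked preferences on a line, the Condorcet winner is the candidate closest to the median voter.
The median voter (position 10) is closest to R at 8.
Check: R vs W — voters closer to R: 3 of 5.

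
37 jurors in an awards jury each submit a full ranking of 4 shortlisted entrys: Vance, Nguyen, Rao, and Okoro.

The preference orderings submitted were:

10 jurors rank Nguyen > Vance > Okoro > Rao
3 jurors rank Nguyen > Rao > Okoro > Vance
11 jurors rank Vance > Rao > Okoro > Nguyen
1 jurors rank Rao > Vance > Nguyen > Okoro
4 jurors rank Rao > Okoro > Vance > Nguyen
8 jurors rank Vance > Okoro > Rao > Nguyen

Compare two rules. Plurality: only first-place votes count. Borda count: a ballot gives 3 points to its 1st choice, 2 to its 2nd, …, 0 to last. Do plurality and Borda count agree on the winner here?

Yes

Plurality first-place counts: Vance 19, Nguyen 13, Rao 5, Okoro 0 → Vance.
Borda totals: Vance 83, Nguyen 40, Rao 51, Okoro 48 → Vance.
The two rules agree on Vance.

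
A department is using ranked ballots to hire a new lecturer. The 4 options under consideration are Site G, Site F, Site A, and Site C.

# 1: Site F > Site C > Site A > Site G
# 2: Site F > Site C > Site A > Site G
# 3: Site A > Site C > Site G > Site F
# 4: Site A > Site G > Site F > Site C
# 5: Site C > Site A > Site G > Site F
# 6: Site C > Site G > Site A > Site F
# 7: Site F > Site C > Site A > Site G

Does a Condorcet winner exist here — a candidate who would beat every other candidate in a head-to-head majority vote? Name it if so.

None — there is no Condorcet winner

Head-to-head results (7 voters total):
Site G vs Site F: Site G wins 4–3.
Site G vs Site A: Site A wins 6–1.
Site G vs Site C: Site C wins 6–1.
Site F vs Site A: Site A wins 4–3.
Site F vs Site C: Site F wins 4–3.
Site A vs Site C: Site C wins 5–2.
No candidate beats all others: Site G beats Site F beats Site C beats Site G, a majority cycle.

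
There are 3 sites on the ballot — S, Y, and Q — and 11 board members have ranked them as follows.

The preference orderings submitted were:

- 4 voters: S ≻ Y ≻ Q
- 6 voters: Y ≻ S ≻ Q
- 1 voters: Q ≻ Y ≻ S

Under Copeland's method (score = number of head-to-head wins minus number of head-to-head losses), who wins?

Y

Pairwise results:
  S vs Y: Y wins 7–4.
  S vs Q: S wins 10–1.
  Y vs Q: Y wins 10–1.
Copeland scores (wins − losses):
  S: 1 − 1 = 0
  Y: 2 − 0 = 2
  Q: 0 − 2 = -2
Y has the best Copeland score.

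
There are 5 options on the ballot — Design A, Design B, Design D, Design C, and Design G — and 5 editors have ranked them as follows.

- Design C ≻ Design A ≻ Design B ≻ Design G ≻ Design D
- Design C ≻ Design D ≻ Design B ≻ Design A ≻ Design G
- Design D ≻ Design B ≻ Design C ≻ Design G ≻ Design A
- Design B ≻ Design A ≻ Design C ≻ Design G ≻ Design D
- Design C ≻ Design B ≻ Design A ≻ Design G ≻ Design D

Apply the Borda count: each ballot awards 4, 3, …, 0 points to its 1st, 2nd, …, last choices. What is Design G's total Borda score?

Borda scores:
  Design A: 3 + 1 + 0 + 3 + 2 = 9
  Design B: 2 + 2 + 3 + 4 + 3 = 14
  Design D: 0 + 3 + 4 + 0 + 0 = 7
  Design C: 4 + 4 + 2 + 2 + 4 = 16
  Design G: 1 + 0 + 1 + 1 + 1 = 4

4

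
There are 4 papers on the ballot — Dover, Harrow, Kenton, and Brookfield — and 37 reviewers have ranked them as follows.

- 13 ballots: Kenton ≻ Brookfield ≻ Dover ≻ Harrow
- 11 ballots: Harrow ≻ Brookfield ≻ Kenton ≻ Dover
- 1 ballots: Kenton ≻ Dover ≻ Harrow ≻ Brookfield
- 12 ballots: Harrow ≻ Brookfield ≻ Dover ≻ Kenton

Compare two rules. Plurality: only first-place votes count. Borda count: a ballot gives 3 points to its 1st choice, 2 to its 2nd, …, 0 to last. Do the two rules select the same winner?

No

Plurality first-place counts: Dover 0, Harrow 23, Kenton 14, Brookfield 0 → Harrow.
Borda totals: Dover 27, Harrow 70, Kenton 53, Brookfield 72 → Brookfield.
The two rules disagree: plurality picks Harrow, Borda picks Brookfield.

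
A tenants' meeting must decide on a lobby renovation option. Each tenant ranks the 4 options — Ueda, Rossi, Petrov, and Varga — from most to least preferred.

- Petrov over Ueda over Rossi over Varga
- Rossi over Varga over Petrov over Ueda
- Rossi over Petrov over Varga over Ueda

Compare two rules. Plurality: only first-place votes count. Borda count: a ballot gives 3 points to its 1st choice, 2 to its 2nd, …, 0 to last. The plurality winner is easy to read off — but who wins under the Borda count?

Plurality first-place counts: Ueda 0, Rossi 2, Petrov 1, Varga 0 → Rossi.
Borda totals: Ueda 2, Rossi 7, Petrov 6, Varga 3 → Rossi.

Rossi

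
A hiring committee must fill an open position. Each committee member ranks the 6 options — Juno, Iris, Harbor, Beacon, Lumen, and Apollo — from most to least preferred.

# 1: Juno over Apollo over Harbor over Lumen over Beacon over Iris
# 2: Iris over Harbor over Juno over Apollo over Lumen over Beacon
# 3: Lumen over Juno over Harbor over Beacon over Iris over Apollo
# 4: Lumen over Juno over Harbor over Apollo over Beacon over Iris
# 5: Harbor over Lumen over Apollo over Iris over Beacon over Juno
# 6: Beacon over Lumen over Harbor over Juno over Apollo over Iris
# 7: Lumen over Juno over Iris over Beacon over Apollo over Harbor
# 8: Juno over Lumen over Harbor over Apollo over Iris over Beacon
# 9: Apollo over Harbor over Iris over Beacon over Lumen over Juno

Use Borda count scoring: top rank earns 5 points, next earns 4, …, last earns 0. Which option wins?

Lumen

Borda scores:
  Juno: 5 + 3 + 4 + 4 + 0 + 2 + 4 + 5 + 0 = 27
  Iris: 0 + 5 + 1 + 0 + 2 + 0 + 3 + 1 + 3 = 15
  Harbor: 3 + 4 + 3 + 3 + 5 + 3 + 0 + 3 + 4 = 28
  Beacon: 1 + 0 + 2 + 1 + 1 + 5 + 2 + 0 + 2 = 14
  Lumen: 2 + 1 + 5 + 5 + 4 + 4 + 5 + 4 + 1 = 31
  Apollo: 4 + 2 + 0 + 2 + 3 + 1 + 1 + 2 + 5 = 20
Lumen has the highest total.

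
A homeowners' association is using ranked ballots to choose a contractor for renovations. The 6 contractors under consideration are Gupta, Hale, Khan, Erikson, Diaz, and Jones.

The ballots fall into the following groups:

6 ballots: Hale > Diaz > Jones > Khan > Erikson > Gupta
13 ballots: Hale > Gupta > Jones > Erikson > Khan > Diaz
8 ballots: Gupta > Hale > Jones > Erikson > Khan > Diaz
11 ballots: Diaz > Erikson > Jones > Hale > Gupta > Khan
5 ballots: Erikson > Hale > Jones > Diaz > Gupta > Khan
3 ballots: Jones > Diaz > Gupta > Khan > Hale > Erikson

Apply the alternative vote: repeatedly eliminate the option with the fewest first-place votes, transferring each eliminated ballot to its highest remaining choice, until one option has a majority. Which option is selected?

Hale

Round 1: Hale 19, Diaz 11, Gupta 8, Erikson 5, Jones 3, Khan 0. Khan has the fewest and is eliminated.
Round 2: Hale 19, Diaz 11, Gupta 8, Erikson 5, Jones 3. Jones has the fewest and is eliminated.
Round 3: Hale 19, Diaz 14, Gupta 8, Erikson 5. Erikson has the fewest and is eliminated.
Round 4: Hale 24, Diaz 14, Gupta 8. Hale has a majority.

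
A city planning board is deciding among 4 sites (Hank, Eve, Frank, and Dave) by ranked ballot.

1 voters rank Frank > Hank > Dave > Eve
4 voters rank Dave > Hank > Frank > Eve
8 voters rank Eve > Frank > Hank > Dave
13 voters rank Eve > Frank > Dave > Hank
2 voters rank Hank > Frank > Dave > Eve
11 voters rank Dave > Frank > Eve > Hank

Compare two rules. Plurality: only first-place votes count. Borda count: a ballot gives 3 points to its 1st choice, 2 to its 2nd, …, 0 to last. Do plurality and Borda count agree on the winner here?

No

Plurality first-place counts: Hank 2, Eve 21, Frank 1, Dave 15 → Eve.
Borda totals: Hank 24, Eve 74, Frank 75, Dave 61 → Frank.
The two rules disagree: plurality picks Eve, Borda picks Frank.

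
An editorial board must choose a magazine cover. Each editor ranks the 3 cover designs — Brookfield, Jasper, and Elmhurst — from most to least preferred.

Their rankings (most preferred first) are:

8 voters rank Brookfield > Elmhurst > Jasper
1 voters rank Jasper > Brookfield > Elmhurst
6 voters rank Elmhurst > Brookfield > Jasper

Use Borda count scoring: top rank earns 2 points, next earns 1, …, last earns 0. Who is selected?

Brookfield

Borda scores:
  Brookfield: 8·2 + 1 + 6·1 = 23
  Jasper: 8·0 + 2 + 6·0 = 2
  Elmhurst: 8·1 + 0 + 6·2 = 20
Brookfield has the highest total.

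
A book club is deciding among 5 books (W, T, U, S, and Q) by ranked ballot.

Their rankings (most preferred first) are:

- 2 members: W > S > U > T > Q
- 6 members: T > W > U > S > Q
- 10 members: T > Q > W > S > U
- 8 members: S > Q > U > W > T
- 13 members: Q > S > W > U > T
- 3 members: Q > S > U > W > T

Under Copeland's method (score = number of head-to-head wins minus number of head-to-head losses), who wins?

Pairwise results:
  W vs T: W wins 26–16.
  W vs U: W wins 31–11.
  W vs S: S wins 24–18.
  W vs Q: Q wins 34–8.
  T vs U: U wins 26–16.
  T vs S: S wins 26–16.
  T vs Q: Q wins 24–18.
  U vs S: S wins 36–6.
  U vs Q: Q wins 34–8.
  S vs Q: Q wins 26–16.
Copeland scores (wins − losses):
  W: 2 − 2 = 0
  T: 0 − 4 = -4
  U: 1 − 3 = -2
  S: 3 − 1 = 2
  Q: 4 − 0 = 4
Q has the best Copeland score.

Q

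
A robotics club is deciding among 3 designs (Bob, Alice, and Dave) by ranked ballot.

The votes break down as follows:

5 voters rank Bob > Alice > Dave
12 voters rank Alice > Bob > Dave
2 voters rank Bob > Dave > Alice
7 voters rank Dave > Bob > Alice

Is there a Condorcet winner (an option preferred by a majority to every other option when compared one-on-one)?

Head-to-head results (26 voters total):
Bob vs Alice: Bob wins 14–12.
Bob vs Dave: Bob wins 19–7.
Alice vs Dave: Alice wins 17–9.
Bob beats each rival — Alice (14–12), Dave (19–7) — so Bob is the Condorcet winner.

Yes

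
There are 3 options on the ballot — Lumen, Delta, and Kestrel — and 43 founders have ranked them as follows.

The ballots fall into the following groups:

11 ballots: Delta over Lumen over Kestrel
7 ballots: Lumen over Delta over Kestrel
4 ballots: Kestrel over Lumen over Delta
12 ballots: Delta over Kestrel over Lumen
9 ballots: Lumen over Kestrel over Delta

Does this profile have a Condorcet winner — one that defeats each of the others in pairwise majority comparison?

Yes

Head-to-head results (43 voters total):
Lumen vs Delta: Delta wins 23–20.
Lumen vs Kestrel: Lumen wins 27–16.
Delta vs Kestrel: Delta wins 30–13.
Delta beats each rival — Lumen (23–20), Kestrel (30–13) — so Delta is the Condorcet winner.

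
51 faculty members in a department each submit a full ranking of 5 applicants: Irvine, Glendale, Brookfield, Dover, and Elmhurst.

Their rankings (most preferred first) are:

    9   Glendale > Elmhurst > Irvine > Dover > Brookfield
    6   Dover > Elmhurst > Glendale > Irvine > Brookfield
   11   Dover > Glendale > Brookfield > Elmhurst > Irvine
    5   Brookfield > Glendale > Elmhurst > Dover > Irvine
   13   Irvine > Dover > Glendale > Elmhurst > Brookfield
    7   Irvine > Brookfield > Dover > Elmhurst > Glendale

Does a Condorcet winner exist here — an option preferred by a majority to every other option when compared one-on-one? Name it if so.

Head-to-head results (51 voters total):
Irvine vs Glendale: Glendale wins 31–20.
Irvine vs Brookfield: Irvine wins 35–16.
Irvine vs Dover: Irvine wins 29–22.
Irvine vs Elmhurst: Elmhurst wins 31–20.
Glendale vs Brookfield: Glendale wins 39–12.
Glendale vs Dover: Dover wins 37–14.
Glendale vs Elmhurst: Glendale wins 38–13.
Brookfield vs Dover: Dover wins 39–12.
Brookfield vs Elmhurst: Elmhurst wins 28–23.
Dover vs Elmhurst: Dover wins 37–14.
No candidate beats all others: Irvine beats Dover beats Glendale beats Irvine, a majority cycle.

None — there is no Condorcet winner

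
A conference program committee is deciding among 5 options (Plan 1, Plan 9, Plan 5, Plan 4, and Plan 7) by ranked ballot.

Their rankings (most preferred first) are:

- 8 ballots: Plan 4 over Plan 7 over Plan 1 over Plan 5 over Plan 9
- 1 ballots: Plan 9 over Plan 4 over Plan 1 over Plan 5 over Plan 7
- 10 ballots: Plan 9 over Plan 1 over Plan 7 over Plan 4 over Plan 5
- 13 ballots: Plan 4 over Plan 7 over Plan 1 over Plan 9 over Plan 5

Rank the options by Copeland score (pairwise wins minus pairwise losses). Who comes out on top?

Plan 4

Pairwise results:
  Plan 1 vs Plan 9: Plan 1 wins 21–11.
  Plan 1 vs Plan 5: Plan 1 wins 32–0.
  Plan 1 vs Plan 4: Plan 4 wins 22–10.
  Plan 1 vs Plan 7: Plan 7 wins 21–11.
  Plan 9 vs Plan 5: Plan 9 wins 24–8.
  Plan 9 vs Plan 4: Plan 4 wins 21–11.
  Plan 9 vs Plan 7: Plan 7 wins 21–11.
  Plan 5 vs Plan 4: Plan 4 wins 32–0.
  Plan 5 vs Plan 7: Plan 7 wins 31–1.
  Plan 4 vs Plan 7: Plan 4 wins 22–10.
Copeland scores (wins − losses):
  Plan 1: 2 − 2 = 0
  Plan 9: 1 − 3 = -2
  Plan 5: 0 − 4 = -4
  Plan 4: 4 − 0 = 4
  Plan 7: 3 − 1 = 2
Plan 4 has the best Copeland score.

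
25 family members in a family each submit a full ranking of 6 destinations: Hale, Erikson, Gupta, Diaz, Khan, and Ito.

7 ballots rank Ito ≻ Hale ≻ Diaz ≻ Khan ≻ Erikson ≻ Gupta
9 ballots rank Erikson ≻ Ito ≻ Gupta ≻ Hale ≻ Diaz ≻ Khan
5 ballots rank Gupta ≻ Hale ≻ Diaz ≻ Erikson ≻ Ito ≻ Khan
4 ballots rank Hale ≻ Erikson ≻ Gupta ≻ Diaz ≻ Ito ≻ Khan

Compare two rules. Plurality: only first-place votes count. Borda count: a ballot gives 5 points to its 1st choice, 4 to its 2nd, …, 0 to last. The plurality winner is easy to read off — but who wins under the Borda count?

Plurality first-place counts: Hale 4, Erikson 9, Gupta 5, Diaz 0, Khan 0, Ito 7 → Erikson.
Borda totals: Hale 86, Erikson 78, Gupta 64, Diaz 53, Khan 14, Ito 80 → Hale.

Hale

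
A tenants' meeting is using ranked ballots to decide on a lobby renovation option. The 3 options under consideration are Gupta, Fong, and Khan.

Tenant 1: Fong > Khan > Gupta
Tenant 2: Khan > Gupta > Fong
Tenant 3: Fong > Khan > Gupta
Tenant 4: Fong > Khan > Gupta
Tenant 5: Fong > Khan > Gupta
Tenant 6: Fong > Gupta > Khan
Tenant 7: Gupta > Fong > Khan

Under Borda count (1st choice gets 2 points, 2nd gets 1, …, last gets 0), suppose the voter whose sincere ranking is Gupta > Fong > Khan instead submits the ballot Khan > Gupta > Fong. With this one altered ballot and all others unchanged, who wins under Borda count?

Fong

Borda totals with the altered ballot: Gupta 3, Fong 10, Khan 8.
The winner is unchanged: still Fong.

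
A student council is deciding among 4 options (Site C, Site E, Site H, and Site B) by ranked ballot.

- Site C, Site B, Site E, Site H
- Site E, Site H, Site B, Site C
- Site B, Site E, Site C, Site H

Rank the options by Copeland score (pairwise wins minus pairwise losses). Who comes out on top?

Pairwise results:
  Site C vs Site E: Site E wins 2–1.
  Site C vs Site H: Site C wins 2–1.
  Site C vs Site B: Site B wins 2–1.
  Site E vs Site H: Site E wins 3–0.
  Site E vs Site B: Site B wins 2–1.
  Site H vs Site B: Site B wins 2–1.
Copeland scores (wins − losses):
  Site C: 1 − 2 = -1
  Site E: 2 − 1 = 1
  Site H: 0 − 3 = -3
  Site B: 3 − 0 = 3
Site B has the best Copeland score.

Site B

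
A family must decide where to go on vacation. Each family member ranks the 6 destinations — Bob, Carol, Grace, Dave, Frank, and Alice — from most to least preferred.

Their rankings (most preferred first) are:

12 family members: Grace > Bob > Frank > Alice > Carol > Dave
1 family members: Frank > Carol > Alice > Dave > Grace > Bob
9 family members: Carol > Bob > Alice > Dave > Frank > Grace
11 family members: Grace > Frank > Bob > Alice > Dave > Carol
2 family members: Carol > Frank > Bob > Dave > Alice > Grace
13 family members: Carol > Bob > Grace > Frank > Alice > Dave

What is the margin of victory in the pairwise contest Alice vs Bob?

Ballots ranking Alice above Bob: 1.
Ballots ranking Bob above Alice: 12+9+11+2+13 = 47.
Bob wins 47–1, a margin of 46.

46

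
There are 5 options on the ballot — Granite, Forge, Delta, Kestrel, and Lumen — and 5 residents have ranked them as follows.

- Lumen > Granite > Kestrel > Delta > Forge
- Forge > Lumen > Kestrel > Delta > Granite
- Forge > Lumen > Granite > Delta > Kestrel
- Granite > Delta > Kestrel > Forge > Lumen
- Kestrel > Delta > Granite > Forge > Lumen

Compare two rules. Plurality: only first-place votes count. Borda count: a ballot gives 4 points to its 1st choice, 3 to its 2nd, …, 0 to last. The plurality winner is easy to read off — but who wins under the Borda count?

Granite

Plurality first-place counts: Granite 1, Forge 2, Delta 0, Kestrel 1, Lumen 1 → Forge.
Borda totals: Granite 11, Forge 10, Delta 9, Kestrel 10, Lumen 10 → Granite.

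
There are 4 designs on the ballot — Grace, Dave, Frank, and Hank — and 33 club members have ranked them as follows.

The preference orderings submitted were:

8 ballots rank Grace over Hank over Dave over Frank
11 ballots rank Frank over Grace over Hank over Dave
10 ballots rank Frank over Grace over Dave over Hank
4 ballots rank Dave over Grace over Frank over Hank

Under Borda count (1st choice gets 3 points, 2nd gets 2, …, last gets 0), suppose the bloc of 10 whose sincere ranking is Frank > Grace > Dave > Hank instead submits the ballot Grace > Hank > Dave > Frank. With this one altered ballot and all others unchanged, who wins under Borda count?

Grace

Borda totals with the altered ballot: Grace 84, Dave 30, Frank 37, Hank 47.
The winner is unchanged: still Grace.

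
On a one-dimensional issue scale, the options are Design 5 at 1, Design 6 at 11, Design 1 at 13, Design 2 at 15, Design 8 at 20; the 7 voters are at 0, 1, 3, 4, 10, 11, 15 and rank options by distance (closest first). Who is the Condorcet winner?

Design 5

With single-peaked preferences on a line, the Condorcet winner is the candidate closest to the median voter.
The median voter (position 4) is closest to Design 5 at 1.
Check: Design 5 vs Design 2 — voters closer to Design 5: 4 of 7.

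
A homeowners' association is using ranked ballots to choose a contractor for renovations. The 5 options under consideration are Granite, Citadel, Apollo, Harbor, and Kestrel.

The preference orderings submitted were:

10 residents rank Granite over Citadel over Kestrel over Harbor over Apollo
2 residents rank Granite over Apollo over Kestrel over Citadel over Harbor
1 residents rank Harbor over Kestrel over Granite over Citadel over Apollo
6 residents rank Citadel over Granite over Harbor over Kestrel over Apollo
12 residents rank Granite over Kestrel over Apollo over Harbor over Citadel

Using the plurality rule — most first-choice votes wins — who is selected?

First-place vote totals:
  Granite: 24
  Citadel: 6
  Apollo: 0
  Harbor: 1
  Kestrel: 0
Granite has the most first-place votes.

Granite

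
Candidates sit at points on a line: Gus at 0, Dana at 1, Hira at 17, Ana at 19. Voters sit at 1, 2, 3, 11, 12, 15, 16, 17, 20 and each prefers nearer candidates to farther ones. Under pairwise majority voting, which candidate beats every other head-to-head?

Hira

With single-peaked preferences on a line, the Condorcet winner is the candidate closest to the median voter.
The median voter (position 12) is closest to Hira at 17.
Check: Hira vs Ana — voters closer to Hira: 8 of 9.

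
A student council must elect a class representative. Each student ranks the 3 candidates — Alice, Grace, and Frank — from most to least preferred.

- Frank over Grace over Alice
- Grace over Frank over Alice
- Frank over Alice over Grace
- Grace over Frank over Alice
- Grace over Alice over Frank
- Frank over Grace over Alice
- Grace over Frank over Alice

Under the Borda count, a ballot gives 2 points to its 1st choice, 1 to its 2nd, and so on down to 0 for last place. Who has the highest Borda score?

Borda scores:
  Alice: 0 + 0 + 1 + 0 + 1 + 0 + 0 = 2
  Grace: 1 + 2 + 0 + 2 + 2 + 1 + 2 = 10
  Frank: 2 + 1 + 2 + 1 + 0 + 2 + 1 = 9
Grace has the highest total.

Grace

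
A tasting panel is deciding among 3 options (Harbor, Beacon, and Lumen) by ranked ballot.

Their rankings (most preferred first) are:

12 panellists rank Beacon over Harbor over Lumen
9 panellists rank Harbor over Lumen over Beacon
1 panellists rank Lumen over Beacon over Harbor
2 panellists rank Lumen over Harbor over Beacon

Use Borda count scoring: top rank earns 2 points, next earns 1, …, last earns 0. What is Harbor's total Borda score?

32

Borda scores:
  Harbor: 12·1 + 9·2 + 0 + 2·1 = 32
  Beacon: 12·2 + 9·0 + 1 + 2·0 = 25
  Lumen: 12·0 + 9·1 + 2 + 2·2 = 15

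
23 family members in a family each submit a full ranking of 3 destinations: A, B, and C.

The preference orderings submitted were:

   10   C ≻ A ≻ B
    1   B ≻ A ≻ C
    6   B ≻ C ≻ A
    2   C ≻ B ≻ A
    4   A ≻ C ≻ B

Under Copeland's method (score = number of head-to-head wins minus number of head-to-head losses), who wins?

Pairwise results:
  A vs B: A wins 14–9.
  A vs C: C wins 18–5.
  B vs C: C wins 16–7.
Copeland scores (wins − losses):
  A: 1 − 1 = 0
  B: 0 − 2 = -2
  C: 2 − 0 = 2
C has the best Copeland score.

C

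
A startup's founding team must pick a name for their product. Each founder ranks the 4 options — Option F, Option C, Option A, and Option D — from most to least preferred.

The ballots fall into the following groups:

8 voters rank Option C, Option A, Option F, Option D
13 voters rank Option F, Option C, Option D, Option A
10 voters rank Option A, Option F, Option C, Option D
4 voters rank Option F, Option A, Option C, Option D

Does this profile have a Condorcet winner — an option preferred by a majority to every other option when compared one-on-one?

No

Head-to-head results (35 voters total):
Option F vs Option C: Option F wins 27–8.
Option F vs Option A: Option A wins 18–17.
Option F vs Option D: Option F wins 35–0.
Option C vs Option A: Option C wins 21–14.
Option C vs Option D: Option C wins 35–0.
Option A vs Option D: Option A wins 22–13.
No candidate beats all others: Option F beats Option C beats Option A beats Option F, a majority cycle.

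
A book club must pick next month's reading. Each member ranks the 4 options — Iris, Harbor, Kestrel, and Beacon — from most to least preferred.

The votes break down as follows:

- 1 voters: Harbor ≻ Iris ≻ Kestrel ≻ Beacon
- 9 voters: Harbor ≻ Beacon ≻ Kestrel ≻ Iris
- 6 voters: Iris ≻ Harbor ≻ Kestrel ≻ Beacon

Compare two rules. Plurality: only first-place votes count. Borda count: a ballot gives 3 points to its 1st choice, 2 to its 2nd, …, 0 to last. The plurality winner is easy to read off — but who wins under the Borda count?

Plurality first-place counts: Iris 6, Harbor 10, Kestrel 0, Beacon 0 → Harbor.
Borda totals: Iris 20, Harbor 42, Kestrel 16, Beacon 18 → Harbor.

Harbor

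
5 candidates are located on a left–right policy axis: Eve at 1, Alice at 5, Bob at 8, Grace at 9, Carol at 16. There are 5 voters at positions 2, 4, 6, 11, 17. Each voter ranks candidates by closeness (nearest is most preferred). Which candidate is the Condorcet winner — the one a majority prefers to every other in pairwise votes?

With single-peaked preferences on a line, the Condorcet winner is the candidate closest to the median voter.
The median voter (position 6) is closest to Alice at 5.
Check: Alice vs Grace — voters closer to Alice: 3 of 5.

Alice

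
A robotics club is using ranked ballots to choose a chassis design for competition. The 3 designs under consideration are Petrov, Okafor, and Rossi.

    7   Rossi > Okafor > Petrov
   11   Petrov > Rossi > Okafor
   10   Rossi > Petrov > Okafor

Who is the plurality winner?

Rossi

First-place vote totals:
  Petrov: 11
  Okafor: 0
  Rossi: 17
Rossi has the most first-place votes.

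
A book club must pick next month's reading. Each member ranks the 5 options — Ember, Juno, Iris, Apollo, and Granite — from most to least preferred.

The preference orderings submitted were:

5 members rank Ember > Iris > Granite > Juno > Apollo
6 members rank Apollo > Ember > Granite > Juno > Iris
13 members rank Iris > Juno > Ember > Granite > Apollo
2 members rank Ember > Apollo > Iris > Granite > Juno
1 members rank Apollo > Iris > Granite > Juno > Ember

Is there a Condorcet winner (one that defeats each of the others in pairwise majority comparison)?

Head-to-head results (27 voters total):
Ember vs Juno: Juno wins 14–13.
Ember vs Iris: Iris wins 14–13.
Ember vs Apollo: Ember wins 20–7.
Ember vs Granite: Ember wins 26–1.
Juno vs Iris: Iris wins 21–6.
Juno vs Apollo: Juno wins 18–9.
Juno vs Granite: Granite wins 14–13.
Iris vs Apollo: Iris wins 18–9.
Iris vs Granite: Iris wins 21–6.
Apollo vs Granite: Granite wins 18–9.
Iris beats each rival — Ember (14–13), Juno (21–6), Apollo (18–9), Granite (21–6) — so Iris is the Condorcet winner.

Yes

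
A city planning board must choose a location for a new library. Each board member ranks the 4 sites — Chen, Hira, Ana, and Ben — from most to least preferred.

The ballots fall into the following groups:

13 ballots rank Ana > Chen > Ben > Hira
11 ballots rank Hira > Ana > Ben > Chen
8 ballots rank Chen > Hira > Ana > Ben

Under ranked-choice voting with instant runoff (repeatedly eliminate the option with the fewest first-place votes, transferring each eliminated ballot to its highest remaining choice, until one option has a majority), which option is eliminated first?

Round 1: Ana 13, Hira 11, Chen 8, Ben 0. Ben has the fewest and is eliminated.
Round 2: Ana 13, Hira 11, Chen 8. Chen has the fewest and is eliminated.
Round 3: Hira 19, Ana 13. Hira has a majority.

Ben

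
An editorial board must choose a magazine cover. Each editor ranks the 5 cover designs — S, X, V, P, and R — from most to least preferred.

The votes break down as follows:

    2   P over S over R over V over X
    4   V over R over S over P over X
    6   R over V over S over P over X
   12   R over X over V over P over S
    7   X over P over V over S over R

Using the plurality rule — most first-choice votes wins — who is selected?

R

First-place vote totals:
  S: 0
  X: 7
  V: 4
  P: 2
  R: 18
R has the most first-place votes.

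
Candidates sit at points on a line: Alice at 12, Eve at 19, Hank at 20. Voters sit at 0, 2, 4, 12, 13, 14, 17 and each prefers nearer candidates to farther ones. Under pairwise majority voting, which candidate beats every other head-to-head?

Alice

With single-peaked preferences on a line, the Condorcet winner is the candidate closest to the median voter.
The median voter (position 12) is closest to Alice at 12.
Check: Alice vs Hank — voters closer to Alice: 6 of 7.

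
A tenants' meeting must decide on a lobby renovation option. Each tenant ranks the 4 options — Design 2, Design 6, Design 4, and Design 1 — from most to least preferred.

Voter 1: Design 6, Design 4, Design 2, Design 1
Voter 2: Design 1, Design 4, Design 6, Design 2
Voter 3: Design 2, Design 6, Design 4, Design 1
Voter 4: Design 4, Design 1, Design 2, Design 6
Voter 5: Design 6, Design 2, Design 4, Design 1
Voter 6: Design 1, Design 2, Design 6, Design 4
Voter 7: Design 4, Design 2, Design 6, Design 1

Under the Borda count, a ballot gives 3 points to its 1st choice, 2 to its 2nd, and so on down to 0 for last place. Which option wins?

Design 4

Borda scores:
  Design 2: 1 + 0 + 3 + 1 + 2 + 2 + 2 = 11
  Design 6: 3 + 1 + 2 + 0 + 3 + 1 + 1 = 11
  Design 4: 2 + 2 + 1 + 3 + 1 + 0 + 3 = 12
  Design 1: 0 + 3 + 0 + 2 + 0 + 3 + 0 = 8
Design 4 has the highest total.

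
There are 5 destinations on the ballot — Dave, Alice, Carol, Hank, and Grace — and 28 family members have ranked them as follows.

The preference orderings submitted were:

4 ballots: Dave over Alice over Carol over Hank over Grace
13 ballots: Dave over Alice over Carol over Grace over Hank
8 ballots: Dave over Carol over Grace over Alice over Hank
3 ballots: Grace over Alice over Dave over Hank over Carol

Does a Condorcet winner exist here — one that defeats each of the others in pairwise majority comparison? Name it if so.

Dave

Head-to-head results (28 voters total):
Dave vs Alice: Dave wins 25–3.
Dave vs Carol: Dave wins 28–0.
Dave vs Hank: Dave wins 28–0.
Dave vs Grace: Dave wins 25–3.
Alice vs Carol: Alice wins 20–8.
Alice vs Hank: Alice wins 28–0.
Alice vs Grace: Alice wins 17–11.
Carol vs Hank: Carol wins 25–3.
Carol vs Grace: Carol wins 25–3.
Hank vs Grace: Grace wins 24–4.
Dave beats each rival — Alice (25–3), Carol (28–0), Hank (28–0), Grace (25–3) — so Dave is the Condorcet winner.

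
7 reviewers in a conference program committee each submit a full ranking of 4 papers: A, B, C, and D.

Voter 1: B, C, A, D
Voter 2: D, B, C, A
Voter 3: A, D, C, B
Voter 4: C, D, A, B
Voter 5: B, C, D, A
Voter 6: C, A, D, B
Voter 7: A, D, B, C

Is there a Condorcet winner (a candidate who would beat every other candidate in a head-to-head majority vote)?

No

Head-to-head results (7 voters total):
A vs B: A wins 4–3.
A vs C: C wins 5–2.
A vs D: A wins 4–3.
B vs C: B wins 4–3.
B vs D: D wins 5–2.
C vs D: C wins 4–3.
No candidate beats all others: A beats B beats C beats A, a majority cycle.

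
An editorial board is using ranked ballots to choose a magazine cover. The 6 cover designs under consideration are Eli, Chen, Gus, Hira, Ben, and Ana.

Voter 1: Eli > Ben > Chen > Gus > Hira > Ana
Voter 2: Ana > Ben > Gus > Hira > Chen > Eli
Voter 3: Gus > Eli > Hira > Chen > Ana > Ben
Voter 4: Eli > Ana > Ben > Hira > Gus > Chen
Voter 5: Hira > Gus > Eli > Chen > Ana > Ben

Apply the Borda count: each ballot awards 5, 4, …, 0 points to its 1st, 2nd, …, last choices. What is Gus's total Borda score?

Borda scores:
  Eli: 5 + 0 + 4 + 5 + 3 = 17
  Chen: 3 + 1 + 2 + 0 + 2 = 8
  Gus: 2 + 3 + 5 + 1 + 4 = 15
  Hira: 1 + 2 + 3 + 2 + 5 = 13
  Ben: 4 + 4 + 0 + 3 + 0 = 11
  Ana: 0 + 5 + 1 + 4 + 1 = 11

15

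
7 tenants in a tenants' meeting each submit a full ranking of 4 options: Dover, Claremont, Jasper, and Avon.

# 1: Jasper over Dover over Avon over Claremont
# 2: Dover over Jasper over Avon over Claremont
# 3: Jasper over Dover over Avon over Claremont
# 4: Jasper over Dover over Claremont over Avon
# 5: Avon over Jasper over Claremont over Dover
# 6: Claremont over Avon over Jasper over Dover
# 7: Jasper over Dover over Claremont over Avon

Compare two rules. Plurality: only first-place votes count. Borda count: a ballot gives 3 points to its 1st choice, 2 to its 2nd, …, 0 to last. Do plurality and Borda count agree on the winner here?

Yes

Plurality first-place counts: Dover 1, Claremont 1, Jasper 4, Avon 1 → Jasper.
Borda totals: Dover 11, Claremont 6, Jasper 17, Avon 8 → Jasper.
The two rules agree on Jasper.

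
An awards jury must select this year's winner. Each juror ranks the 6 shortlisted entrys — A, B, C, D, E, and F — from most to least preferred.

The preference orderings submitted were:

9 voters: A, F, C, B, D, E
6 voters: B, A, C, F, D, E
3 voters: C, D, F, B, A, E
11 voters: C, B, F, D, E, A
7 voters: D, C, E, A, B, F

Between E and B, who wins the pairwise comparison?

Ballots ranking E above B: 7.
Ballots ranking B above E: 9+6+3+11 = 29.
B wins the head-to-head, 29–7.

B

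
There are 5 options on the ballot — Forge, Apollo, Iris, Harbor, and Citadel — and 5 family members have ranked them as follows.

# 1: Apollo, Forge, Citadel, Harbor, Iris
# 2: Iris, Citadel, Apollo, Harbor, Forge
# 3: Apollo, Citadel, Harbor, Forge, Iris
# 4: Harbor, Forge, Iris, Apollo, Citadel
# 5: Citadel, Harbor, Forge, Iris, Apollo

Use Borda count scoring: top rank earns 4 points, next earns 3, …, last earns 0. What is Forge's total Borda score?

9

Borda scores:
  Forge: 3 + 0 + 1 + 3 + 2 = 9
  Apollo: 4 + 2 + 4 + 1 + 0 = 11
  Iris: 0 + 4 + 0 + 2 + 1 = 7
  Harbor: 1 + 1 + 2 + 4 + 3 = 11
  Citadel: 2 + 3 + 3 + 0 + 4 = 12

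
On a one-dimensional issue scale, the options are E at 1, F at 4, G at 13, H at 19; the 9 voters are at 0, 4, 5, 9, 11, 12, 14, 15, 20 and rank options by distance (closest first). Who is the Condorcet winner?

G

With single-peaked preferences on a line, the Condorcet winner is the candidate closest to the median voter.
The median voter (position 11) is closest to G at 13.
Check: G vs E — voters closer to G: 6 of 9.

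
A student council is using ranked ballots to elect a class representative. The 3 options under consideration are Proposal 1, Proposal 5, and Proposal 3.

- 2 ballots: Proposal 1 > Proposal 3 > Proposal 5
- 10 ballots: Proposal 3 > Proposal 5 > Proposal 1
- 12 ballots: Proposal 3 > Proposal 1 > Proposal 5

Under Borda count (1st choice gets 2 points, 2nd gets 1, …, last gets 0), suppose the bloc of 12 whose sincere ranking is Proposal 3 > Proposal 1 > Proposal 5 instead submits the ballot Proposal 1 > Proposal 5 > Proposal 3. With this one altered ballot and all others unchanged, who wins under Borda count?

Proposal 1

Borda totals with the altered ballot: Proposal 1 28, Proposal 5 22, Proposal 3 22.
The switch changes the winner from Proposal 3 to Proposal 1.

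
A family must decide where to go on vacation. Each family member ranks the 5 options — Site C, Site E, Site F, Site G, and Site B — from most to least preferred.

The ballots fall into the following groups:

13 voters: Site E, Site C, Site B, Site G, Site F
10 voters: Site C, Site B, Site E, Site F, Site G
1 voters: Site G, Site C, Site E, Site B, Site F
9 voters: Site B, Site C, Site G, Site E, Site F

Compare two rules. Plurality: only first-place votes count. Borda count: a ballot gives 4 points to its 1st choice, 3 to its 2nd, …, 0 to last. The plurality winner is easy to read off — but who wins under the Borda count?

Plurality first-place counts: Site C 10, Site E 13, Site F 0, Site G 1, Site B 9 → Site E.
Borda totals: Site C 109, Site E 83, Site F 10, Site G 35, Site B 93 → Site C.

Site C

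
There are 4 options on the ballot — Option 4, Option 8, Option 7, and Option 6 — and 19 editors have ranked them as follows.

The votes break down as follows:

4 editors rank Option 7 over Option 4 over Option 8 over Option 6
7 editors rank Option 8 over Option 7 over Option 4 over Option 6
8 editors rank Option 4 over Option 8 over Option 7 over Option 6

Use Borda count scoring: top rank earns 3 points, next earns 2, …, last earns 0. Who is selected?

Option 8

Borda scores:
  Option 4: 4·2 + 7·1 + 8·3 = 39
  Option 8: 4·1 + 7·3 + 8·2 = 41
  Option 7: 4·3 + 7·2 + 8·1 = 34
  Option 6: 4·0 + 7·0 + 8·0 = 0
Option 8 has the highest total.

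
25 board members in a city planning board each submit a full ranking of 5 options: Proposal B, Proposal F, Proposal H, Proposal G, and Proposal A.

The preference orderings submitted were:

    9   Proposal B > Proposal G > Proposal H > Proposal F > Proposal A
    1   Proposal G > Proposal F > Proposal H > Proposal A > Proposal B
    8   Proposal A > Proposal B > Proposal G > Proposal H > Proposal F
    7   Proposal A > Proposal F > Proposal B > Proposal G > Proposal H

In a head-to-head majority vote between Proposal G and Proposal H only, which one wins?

Proposal G

Ballots ranking Proposal G above Proposal H: 9+1+8+7 = 25.
Ballots ranking Proposal H above Proposal G: 0.
Proposal G wins the head-to-head, 25–0.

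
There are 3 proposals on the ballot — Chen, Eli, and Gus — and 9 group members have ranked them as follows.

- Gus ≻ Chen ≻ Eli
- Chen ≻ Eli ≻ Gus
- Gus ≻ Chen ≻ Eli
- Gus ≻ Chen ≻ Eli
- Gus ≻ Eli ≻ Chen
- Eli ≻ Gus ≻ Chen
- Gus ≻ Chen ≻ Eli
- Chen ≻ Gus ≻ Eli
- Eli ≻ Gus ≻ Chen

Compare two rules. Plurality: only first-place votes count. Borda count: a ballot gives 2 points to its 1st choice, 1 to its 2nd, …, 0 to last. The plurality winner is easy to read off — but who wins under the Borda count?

Gus

Plurality first-place counts: Chen 2, Eli 2, Gus 5 → Gus.
Borda totals: Chen 8, Eli 6, Gus 13 → Gus.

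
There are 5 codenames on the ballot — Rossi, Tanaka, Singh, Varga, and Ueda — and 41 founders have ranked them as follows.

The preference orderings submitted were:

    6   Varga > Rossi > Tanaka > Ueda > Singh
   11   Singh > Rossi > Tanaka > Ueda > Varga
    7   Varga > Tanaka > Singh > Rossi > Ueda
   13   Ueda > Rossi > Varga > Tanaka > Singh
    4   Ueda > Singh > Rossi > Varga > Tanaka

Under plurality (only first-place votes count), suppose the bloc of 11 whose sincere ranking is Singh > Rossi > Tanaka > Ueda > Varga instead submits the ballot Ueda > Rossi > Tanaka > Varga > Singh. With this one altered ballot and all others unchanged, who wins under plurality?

Ueda

First-place totals with the altered ballot: Rossi 0, Tanaka 0, Singh 0, Varga 13, Ueda 28.
The winner is unchanged: still Ueda.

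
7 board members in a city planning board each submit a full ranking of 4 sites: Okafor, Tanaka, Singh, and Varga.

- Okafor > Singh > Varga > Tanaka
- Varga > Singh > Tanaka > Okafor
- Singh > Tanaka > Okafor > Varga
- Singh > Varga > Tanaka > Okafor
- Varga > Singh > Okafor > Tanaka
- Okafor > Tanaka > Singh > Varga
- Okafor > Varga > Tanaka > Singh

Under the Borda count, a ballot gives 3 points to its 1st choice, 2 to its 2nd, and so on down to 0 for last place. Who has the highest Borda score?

Singh

Borda scores:
  Okafor: 3 + 0 + 1 + 0 + 1 + 3 + 3 = 11
  Tanaka: 0 + 1 + 2 + 1 + 0 + 2 + 1 = 7
  Singh: 2 + 2 + 3 + 3 + 2 + 1 + 0 = 13
  Varga: 1 + 3 + 0 + 2 + 3 + 0 + 2 = 11
Singh has the highest total.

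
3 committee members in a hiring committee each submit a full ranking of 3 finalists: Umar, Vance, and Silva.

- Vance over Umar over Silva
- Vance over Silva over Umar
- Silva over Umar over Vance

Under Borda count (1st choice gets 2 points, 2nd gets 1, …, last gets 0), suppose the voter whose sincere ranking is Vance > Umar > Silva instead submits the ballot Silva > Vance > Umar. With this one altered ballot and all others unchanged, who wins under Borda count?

Borda totals with the altered ballot: Umar 1, Vance 3, Silva 5.
The switch changes the winner from Vance to Silva.

Silva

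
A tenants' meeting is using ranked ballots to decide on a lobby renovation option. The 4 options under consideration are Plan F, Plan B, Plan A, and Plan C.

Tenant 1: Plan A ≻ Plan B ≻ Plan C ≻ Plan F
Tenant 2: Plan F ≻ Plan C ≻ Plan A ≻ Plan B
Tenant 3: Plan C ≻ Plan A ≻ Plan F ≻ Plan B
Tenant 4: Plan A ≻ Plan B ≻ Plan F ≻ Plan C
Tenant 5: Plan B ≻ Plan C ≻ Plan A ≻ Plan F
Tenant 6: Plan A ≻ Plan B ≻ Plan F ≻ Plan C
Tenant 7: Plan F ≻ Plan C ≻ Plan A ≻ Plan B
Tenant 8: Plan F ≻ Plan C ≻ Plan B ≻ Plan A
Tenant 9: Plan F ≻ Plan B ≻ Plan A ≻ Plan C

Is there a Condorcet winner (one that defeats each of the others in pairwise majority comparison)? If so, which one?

Head-to-head results (9 voters total):
Plan F vs Plan B: Plan F wins 5–4.
Plan F vs Plan A: Plan A wins 5–4.
Plan F vs Plan C: Plan F wins 6–3.
Plan B vs Plan A: Plan A wins 6–3.
Plan B vs Plan C: Plan B wins 5–4.
Plan A vs Plan C: Plan C wins 5–4.
No candidate beats all others: Plan F beats Plan C beats Plan A beats Plan F, a majority cycle.

None — there is no Condorcet winner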